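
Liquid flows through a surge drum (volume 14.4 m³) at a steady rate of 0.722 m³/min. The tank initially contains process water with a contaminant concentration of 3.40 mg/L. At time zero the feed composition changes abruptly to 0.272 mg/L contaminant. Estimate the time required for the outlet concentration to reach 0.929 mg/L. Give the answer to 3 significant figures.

31.1 min

Species balance: V dC/dt = Q(C_in − C) ⇒ τ = V/Q = 19.945 min.
C(t) = C_in + (C₀ − C_in) e^(−t/τ). Set C = 0.929 and solve for t:
e^(−t/τ) = (C − C_in)/(C₀ − C_in) = (0.929 − 0.272)/(3.40 − 0.272) = 0.21004
t = −τ ln(…) = 19.945 × 1.5605 = 31.123 min.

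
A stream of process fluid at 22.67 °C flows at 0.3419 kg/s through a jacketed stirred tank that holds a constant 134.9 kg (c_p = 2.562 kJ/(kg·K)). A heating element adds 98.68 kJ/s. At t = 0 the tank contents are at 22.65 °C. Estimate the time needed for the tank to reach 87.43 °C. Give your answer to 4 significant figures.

337.5 s

Heat balance on the well-mixed liquid: M c_p dT/dt = ṁ c_p (T_in − T) + 98.68.
τ = M/ṁ = 394.560 s; T_ss = T_in + Q̇/(ṁ c_p) = 135.325 °C.
T(t) = T_ss + (T₀ − T_ss) e^(−t/τ). Set T = 87.43:
e^(−t/τ) = (87.43 − 135.325)/(22.65 − 135.325) = 0.425073
t = −394.560 · ln(0.425073) = 337.544 s.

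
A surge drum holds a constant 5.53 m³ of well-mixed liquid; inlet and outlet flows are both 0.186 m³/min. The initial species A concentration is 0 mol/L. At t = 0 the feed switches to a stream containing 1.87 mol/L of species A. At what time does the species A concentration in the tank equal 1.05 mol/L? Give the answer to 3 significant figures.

24.5 min

Mass balance on the solute (V constant): V dC/dt = Q(C_in − C), so τ = V/Q = 29.731 min.
C(t) = C_in + (C₀ − C_in) e^(−t/τ). Set C = 1.05 and solve for t:
e^(−t/τ) = (C − C_in)/(C₀ − C_in) = (1.05 − 1.87)/(0 − 1.87) = 0.43850
t = −τ ln(…) = 29.731 × 0.82439 = 24.510 min.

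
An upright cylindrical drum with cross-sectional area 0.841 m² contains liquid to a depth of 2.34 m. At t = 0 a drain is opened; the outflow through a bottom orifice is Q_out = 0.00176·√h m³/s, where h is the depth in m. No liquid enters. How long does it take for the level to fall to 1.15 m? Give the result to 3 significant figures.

437 s

A dh/dt = −Q_out = −0.00176 √h.
Separate and integrate: 2(√h − √h₀) = −(0.00176/A) t.
t = 2A(√h₀ − √h)/0.00176 = 2·0.841·(√2.34 − √1.15)/0.00176
  = 1.6820 × (1.5297 − 1.0724) / 0.00176 = 437.06 s.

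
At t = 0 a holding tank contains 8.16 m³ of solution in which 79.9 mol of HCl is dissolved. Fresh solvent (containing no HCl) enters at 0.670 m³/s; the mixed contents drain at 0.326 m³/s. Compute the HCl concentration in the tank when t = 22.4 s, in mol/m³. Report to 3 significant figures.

2.68 mol/m³

Total volume: dV/dt = Q_in − Q_out = 0.34400 m³/s, so V(t) = 8.16 + 0.34400 t and V(22.4) = 15.866 m³.
Species balance (pure solvent in): dm/dt = −Q_out · m/V(t).
dm/m = −Q_out dt/(V₀ + 0.34400 t); integrating gives ln(m/m₀) = −(Q_out/(Q_in−Q_out)) ln(V/V₀).
m = m₀ (V₀/V)^(Q_out/(Q_in−Q_out)) = 79.9 × (8.16/15.866)^(0.94767) = 42.549 mol.
C = m/V = 42.549/15.866 = 2.6818 mol/m³.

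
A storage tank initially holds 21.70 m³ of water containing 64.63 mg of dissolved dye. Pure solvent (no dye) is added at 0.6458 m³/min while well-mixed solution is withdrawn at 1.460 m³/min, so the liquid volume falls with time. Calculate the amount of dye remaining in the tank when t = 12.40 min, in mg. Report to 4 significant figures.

Let m(t) be the amount of dye. Volume: V(t) = V₀ + (Q_in − Q_out) t = 21.70 − 0.814200 t; V(12.40) = 11.6039 m³.
Species balance (pure solvent in): dm/dt = −Q_out · m/V(t).
Separate: dm/m = −Q_out dt/V(t) ⇒ ln(m/m₀) = −(Q_out/(Q_in−Q_out)) ln(V/V₀).
m = m₀ (V₀/V)^(Q_out/(Q_in−Q_out)) = 64.63 × (21.70/11.6039)^(-1.79317) = 21.0354 mg.

21.04 mg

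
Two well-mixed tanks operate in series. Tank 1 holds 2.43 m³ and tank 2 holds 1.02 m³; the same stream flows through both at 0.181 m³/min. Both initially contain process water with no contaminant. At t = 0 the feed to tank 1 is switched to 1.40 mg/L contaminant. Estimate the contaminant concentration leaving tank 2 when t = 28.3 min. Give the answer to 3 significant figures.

Each tank obeys Vᵢ dCᵢ/dt = Q(Cᵢ₋₁ − Cᵢ), so τᵢ = Vᵢ/Q.
τ₁ = 2.43/0.181 = 13.425 min; τ₂ = 1.02/0.181 = 5.6354 min.
Tank 1: C₁ = C_in(1 − e^(−t/τ₁)). Tank 2 (τ₁ ≠ τ₂): C₂ = C_in[1 − (τ₁ e^(−t/τ₁) − τ₂ e^(−t/τ₂))/(τ₁ − τ₂)].
At t = 28.3: e^(−t/τ₁) = 0.12149, e^(−t/τ₂) = 0.0065922.
C₂ = 1.40·[1 − (13.425·0.12149 − 5.6354·0.0065922)/(7.7901)] = 1.40·0.79540 = 1.1136 mg/L.

1.11 mg/L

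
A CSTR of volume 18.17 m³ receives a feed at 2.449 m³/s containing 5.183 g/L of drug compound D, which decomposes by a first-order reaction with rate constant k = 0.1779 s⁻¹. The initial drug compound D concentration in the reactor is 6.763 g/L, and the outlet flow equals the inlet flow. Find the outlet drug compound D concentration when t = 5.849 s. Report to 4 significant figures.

V dC/dt = Q(C_in − C) − k V C.
dC/dt = (Q/V) C_in − (Q/V + k) C; effective rate a = Q/V + k = 0.134783 + 0.1779 = 0.312683 s⁻¹.
C_ss = Q C_in/(Q + kV) = 2.23414 g/L; C(t) = C_ss + (C₀ − C_ss) e^(−a t).
C(5.849) = 2.23414 + (4.52886)·e^(−0.312683·5.849) = 2.23414 + (4.52886)·0.160593 = 2.96145 g/L.

2.961 g/L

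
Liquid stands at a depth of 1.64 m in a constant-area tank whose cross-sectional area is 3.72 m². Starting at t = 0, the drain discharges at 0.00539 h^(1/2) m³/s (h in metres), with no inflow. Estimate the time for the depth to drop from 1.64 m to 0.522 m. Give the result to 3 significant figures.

770 s

With no inflow, A dh/dt = −0.00539 √h.
∫ h^(−1/2) dh = −(0.00539/A) ∫ dt, giving 2√h = 2√h₀ − (0.00539/A) t.
t = 2A(√h₀ − √h)/0.00539 = 2·3.72·(√1.64 − √0.522)/0.00539
  = 7.4400 × (1.2806 − 0.72250) / 0.00539 = 770.40 s.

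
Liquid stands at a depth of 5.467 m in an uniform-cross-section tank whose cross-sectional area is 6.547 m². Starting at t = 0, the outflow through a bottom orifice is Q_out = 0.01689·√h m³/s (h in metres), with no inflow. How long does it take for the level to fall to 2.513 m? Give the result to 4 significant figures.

583.7 s

Mass balance (ρ constant): A dh/dt = −0.01689 √h.
This is separable: 2 d(√h)/dt = −0.01689/A, so √h = √h₀ − (0.01689/(2A)) t.
t = 2A(√h₀ − √h)/0.01689 = 2·6.547·(√5.467 − √2.513)/0.01689
  = 13.0940 × (2.33816 − 1.58524) / 0.01689 = 583.700 s.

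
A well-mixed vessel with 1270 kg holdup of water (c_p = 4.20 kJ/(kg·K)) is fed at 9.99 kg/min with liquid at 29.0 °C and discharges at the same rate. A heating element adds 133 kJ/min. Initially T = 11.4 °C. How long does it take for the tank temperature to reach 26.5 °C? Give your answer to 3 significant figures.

165 min

M c_p dT/dt = ṁ c_p (T_in − T) + Q̇.
τ = M/ṁ = 127.13 min; T_ss = T_in + Q̇/(ṁ c_p) = 32.170 °C.
T(t) = T_ss + (T₀ − T_ss) e^(−t/τ). Set T = 26.5:
e^(−t/τ) = (26.5 − 32.170)/(11.4 − 32.170) = 0.27298
t = −127.13 · ln(0.27298) = 165.05 min.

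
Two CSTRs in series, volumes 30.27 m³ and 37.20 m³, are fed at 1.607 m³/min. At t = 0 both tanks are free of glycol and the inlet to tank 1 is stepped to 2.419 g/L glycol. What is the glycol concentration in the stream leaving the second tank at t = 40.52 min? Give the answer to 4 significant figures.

Each tank obeys Vᵢ dCᵢ/dt = Q(Cᵢ₋₁ − Cᵢ), so τᵢ = Vᵢ/Q.
τ₁ = 30.27/1.607 = 18.8363 min; τ₂ = 37.20/1.607 = 23.1487 min.
Tank 1: C₁ = C_in(1 − e^(−t/τ₁)). Tank 2 (τ₁ ≠ τ₂): C₂ = C_in[1 − (τ₁ e^(−t/τ₁) − τ₂ e^(−t/τ₂))/(τ₁ − τ₂)].
At t = 40.52: e^(−t/τ₁) = 0.116349, e^(−t/τ₂) = 0.173701.
C₂ = 2.419·[1 − (18.8363·0.116349 − 23.1487·0.173701)/(-4.31238)] = 2.419·0.575788 = 1.39283 g/L.

1.393 g/L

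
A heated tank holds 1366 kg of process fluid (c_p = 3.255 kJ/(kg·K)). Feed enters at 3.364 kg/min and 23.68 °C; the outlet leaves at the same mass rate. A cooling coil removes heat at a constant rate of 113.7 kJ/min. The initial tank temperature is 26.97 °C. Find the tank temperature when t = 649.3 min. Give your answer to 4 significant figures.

16.06 °C

Unsteady energy balance on the tank contents: M c_p dT/dt = ṁ c_p (T_in − T) − 113.7.
Rearrange: dT/dt = (T_ss − T)/τ with τ = M/ṁ = 406.064 min and T_ss = T_in − Q̇/(ṁ c_p) = 13.2963 °C.
This is linear first-order; T(t) = T_ss + (T₀ − T_ss) e^(−t/τ).
T(649.3) = 13.2963 + (13.6737)·e^(−649.3/406.064) = 13.2963 + (13.6737)·0.202097 = 16.0597 °C.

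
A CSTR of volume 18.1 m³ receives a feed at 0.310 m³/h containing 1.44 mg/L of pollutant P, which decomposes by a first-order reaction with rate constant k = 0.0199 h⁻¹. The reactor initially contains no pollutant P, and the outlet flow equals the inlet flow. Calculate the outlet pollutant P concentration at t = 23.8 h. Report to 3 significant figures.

0.390 mg/L

V dC/dt = Q(C_in − C) − k V C.
This is linear with rate a = Q/V + k = 0.037027 h⁻¹.
C_ss = Q C_in/(Q + kV) = 0.66608 mg/L; C(t) = C_ss + (C₀ − C_ss) e^(−a t).
C(23.8) = 0.66608 + (-0.66608)·e^(−0.037027·23.8) = 0.66608 + (-0.66608)·0.41427 = 0.39014 mg/L.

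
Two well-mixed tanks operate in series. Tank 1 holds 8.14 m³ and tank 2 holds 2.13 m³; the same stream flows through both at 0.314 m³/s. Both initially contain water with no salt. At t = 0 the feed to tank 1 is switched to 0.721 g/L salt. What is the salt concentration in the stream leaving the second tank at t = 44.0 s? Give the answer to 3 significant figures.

Each tank obeys Vᵢ dCᵢ/dt = Q(Cᵢ₋₁ − Cᵢ), so τᵢ = Vᵢ/Q.
τ₁ = 8.14/0.314 = 25.924 s; τ₂ = 2.13/0.314 = 6.7834 s.
Solving the cascade with C₁(0)=C₂(0)=0 gives C₂(t) = C_in[1 − (τ₁ e^(−t/τ₁) − τ₂ e^(−t/τ₂))/(τ₁ − τ₂)].
At t = 44.0: e^(−t/τ₁) = 0.18318, e^(−t/τ₂) = 0.0015240.
C₂ = 0.721·[1 − (25.924·0.18318 − 6.7834·0.0015240)/(19.140)] = 0.721·0.75244 = 0.54251 g/L.

0.543 g/L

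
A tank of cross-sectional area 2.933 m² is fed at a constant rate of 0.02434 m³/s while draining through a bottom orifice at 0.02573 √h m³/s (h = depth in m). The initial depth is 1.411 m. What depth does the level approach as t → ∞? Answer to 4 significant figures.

Level balance: A dh/dt = 0.02434 − 0.02573 √h. Setting dh/dt = 0:
Q_in = 0.02573 √h_ss ⇒ √h_ss = 0.02434/0.02573 = 0.945977.
h_ss = 0.945977² = 0.894873 m. (Since h₀ = 1.411 m > h_ss, the level will fall toward this value.)

0.8949 m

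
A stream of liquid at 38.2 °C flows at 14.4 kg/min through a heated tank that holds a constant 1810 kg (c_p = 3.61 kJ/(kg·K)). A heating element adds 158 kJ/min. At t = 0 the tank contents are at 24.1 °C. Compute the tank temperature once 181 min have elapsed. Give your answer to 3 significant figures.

37.2 °C

Unsteady energy balance on the tank contents: M c_p dT/dt = ṁ c_p (T_in − T) + 158.
Rearrange: dT/dt = (T_ss − T)/τ with τ = M/ṁ = 125.69 min and T_ss = T_in + Q̇/(ṁ c_p) = 41.239 °C.
Integrating: T(t) = T_ss + (T₀ − T_ss) e^(−t/τ).
T(181) = 41.239 + (-17.139)·e^(−181/125.69) = 41.239 + (-17.139)·0.23693 = 37.179 °C.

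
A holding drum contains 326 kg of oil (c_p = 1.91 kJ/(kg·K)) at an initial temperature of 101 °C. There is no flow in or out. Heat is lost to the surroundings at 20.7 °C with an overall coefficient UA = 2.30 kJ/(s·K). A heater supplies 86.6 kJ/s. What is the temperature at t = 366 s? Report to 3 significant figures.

69.4 °C

M c_p dT/dt = −UA(T − T_amb) + Q̇.
dT/dt = (T_ss − T)/τ with T_ss = T_amb + Q̇/UA = 20.7 + 86.6/2.30 = 58.352 °C, τ = M c_p/UA = 326·1.91/2.30 = 270.72 s.
T approaches T_ss exponentially: T(t) = T_ss + (T₀ − T_ss) e^(−t/τ).
T(366) = 58.352 + (42.648)·0.25874 = 69.387 °C.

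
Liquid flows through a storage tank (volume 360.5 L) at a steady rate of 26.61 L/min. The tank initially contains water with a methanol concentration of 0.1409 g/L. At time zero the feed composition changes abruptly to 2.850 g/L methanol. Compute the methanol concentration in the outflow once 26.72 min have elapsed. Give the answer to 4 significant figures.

2.473 g/L

Unsteady species balance (constant V, well mixed): V dC/dt = Q(C_in − C).
Rewrite as dC/dt + C/τ = C_in/τ, τ = V/Q = 13.5475 min.
C approaches C_in exponentially: C(t) = C_in + (C₀ − C_in) e^(−t/τ).
C(26.72) = 2.850 + (0.1409 − 2.850)·e^(−26.72/13.5475) = 2.850 + (-2.70910)·0.139135 = 2.47307 g/L.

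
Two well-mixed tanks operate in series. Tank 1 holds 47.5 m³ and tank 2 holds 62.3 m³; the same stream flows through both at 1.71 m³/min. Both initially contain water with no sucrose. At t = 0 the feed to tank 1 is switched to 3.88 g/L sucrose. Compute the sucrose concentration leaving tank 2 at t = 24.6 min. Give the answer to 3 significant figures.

0.702 g/L

Each tank obeys Vᵢ dCᵢ/dt = Q(Cᵢ₋₁ − Cᵢ), so τᵢ = Vᵢ/Q.
τ₁ = 47.5/1.71 = 27.778 min; τ₂ = 62.3/1.71 = 36.433 min.
Solving the cascade with C₁(0)=C₂(0)=0 gives C₂(t) = C_in[1 − (τ₁ e^(−t/τ₁) − τ₂ e^(−t/τ₂))/(τ₁ − τ₂)].
At t = 24.6: e^(−t/τ₁) = 0.41247, e^(−t/τ₂) = 0.50905.
C₂ = 3.88·[1 − (27.778·0.41247 − 36.433·0.50905)/(-8.6550)] = 3.88·0.18099 = 0.70223 g/L.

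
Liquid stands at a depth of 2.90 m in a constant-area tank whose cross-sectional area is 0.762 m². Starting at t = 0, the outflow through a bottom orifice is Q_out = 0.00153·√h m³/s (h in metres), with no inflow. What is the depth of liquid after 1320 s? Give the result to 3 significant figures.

0.143 m

With no inflow, A dh/dt = −0.00153 √h.
∫ h^(−1/2) dh = −(0.00153/A) ∫ dt, giving 2√h = 2√h₀ − (0.00153/A) t.
√h = √2.90 − 0.00153·1320/(2·0.762) = 1.7029 − 1.3252 = 0.37774.
h = 0.37774² = 0.14269 m.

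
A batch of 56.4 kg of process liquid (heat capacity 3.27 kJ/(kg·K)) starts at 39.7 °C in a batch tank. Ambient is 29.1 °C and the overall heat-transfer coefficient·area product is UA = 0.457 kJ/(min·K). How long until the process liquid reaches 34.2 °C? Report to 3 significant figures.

295 min

Lumped-capacitance energy balance: M c_p dT/dt = UA(T_amb − T).
τ = M c_p/UA = 403.56 min; T_ss = T_amb = 29.100 °C.
T(t) = T_ss + (T₀ − T_ss)e^(−t/τ); set T = 34.2:
t = −τ ln[(T − T_ss)/(T₀ − T_ss)] = −403.56 · ln(0.48113) = 295.25 min.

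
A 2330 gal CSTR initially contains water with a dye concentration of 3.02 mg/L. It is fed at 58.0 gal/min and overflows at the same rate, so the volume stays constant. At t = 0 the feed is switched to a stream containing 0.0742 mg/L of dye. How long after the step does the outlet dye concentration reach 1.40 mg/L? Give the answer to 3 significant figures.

Mass balance on the solute (V constant): V dC/dt = Q(C_in − C), so τ = V/Q = 40.172 min.
C(t) = C_in + (C₀ − C_in) e^(−t/τ). Set C = 1.40 and solve for t:
e^(−t/τ) = (C − C_in)/(C₀ − C_in) = (1.40 − 0.0742)/(3.02 − 0.0742) = 0.45006
t = −τ ln(…) = 40.172 × 0.79836 = 32.072 min.

32.1 min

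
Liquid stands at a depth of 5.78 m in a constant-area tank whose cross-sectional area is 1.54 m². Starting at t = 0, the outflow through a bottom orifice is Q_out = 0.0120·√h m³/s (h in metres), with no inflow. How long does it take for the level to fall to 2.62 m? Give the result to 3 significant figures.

Mass balance (ρ constant): A dh/dt = −0.0120 √h.
∫ h^(−1/2) dh = −(0.0120/A) ∫ dt, giving 2√h = 2√h₀ − (0.0120/A) t.
t = 2A(√h₀ − √h)/0.0120 = 2·1.54·(√5.78 − √2.62)/0.0120
  = 3.0800 × (2.4042 − 1.6186) / 0.0120 = 201.62 s.

202 s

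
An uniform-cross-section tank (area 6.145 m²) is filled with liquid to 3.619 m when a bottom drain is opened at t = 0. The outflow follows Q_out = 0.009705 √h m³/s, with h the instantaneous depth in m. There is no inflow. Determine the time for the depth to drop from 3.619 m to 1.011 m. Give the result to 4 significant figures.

Mass balance (ρ constant): A dh/dt = −0.009705 √h.
This is separable: 2 d(√h)/dt = −0.009705/A, so √h = √h₀ − (0.009705/(2A)) t.
t = 2A(√h₀ − √h)/0.009705 = 2·6.145·(√3.619 − √1.011)/0.009705
  = 12.2900 × (1.90237 − 1.00548) / 0.009705 = 1135.77 s.

1136 s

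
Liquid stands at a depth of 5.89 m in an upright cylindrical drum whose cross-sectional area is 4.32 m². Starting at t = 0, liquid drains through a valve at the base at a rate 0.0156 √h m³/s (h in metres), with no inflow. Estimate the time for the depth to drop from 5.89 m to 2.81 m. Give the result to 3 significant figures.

Volume balance on the tank: A dh/dt = −0.0156 √h.
This is separable: 2 d(√h)/dt = −0.0156/A, so √h = √h₀ − (0.0156/(2A)) t.
t = 2A(√h₀ − √h)/0.0156 = 2·4.32·(√5.89 − √2.81)/0.0156
  = 8.6400 × (2.4269 − 1.6763) / 0.0156 = 415.73 s.

416 s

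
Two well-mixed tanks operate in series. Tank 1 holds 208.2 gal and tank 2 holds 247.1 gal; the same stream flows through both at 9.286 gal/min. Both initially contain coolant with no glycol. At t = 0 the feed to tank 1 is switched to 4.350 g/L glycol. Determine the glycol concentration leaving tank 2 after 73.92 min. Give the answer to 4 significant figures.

3.494 g/L

Species balance on tank i: dCᵢ/dt = (Cᵢ₋₁ − Cᵢ)/τᵢ with τᵢ = Vᵢ/Q.
τ₁ = 208.2/9.286 = 22.4208 min; τ₂ = 247.1/9.286 = 26.6100 min.
Tank 1: C₁ = C_in(1 − e^(−t/τ₁)). Tank 2 (τ₁ ≠ τ₂): C₂ = C_in[1 − (τ₁ e^(−t/τ₁) − τ₂ e^(−t/τ₂))/(τ₁ − τ₂)].
At t = 73.92: e^(−t/τ₁) = 0.0369965, e^(−t/τ₂) = 0.0621684.
C₂ = 4.350·[1 − (22.4208·0.0369965 − 26.6100·0.0621684)/(-4.18910)] = 4.350·0.803107 = 3.49352 g/L.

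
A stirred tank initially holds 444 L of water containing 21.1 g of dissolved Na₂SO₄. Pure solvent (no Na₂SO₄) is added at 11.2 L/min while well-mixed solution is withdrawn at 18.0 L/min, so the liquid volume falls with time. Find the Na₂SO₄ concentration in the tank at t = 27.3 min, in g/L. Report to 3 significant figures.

Total volume: dV/dt = Q_in − Q_out = -6.8000 L/min, so V(t) = 444 − 6.8000 t and V(27.3) = 258.36 L.
No Na₂SO₄ enters, so dm/dt = −Q_out · (m/V).
Separate: dm/m = −Q_out dt/V(t) ⇒ ln(m/m₀) = −(Q_out/(Q_in−Q_out)) ln(V/V₀).
m = m₀ (V₀/V)^(Q_out/(Q_in−Q_out)) = 21.1 × (444/258.36)^(-2.6471) = 5.0328 g.
C = m/V = 5.0328/258.36 = 0.019480 g/L.

0.0195 g/L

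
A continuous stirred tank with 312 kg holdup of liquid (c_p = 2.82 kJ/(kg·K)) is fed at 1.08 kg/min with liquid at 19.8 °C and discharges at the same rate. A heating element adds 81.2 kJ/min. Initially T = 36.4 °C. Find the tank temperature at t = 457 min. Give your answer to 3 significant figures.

44.4 °C

Heat balance on the well-mixed liquid: M c_p dT/dt = ṁ c_p (T_in − T) + 81.2.
Rearrange: dT/dt = (T_ss − T)/τ with τ = M/ṁ = 288.89 min and T_ss = T_in + Q̇/(ṁ c_p) = 46.461 °C.
Solution: T(t) = T_ss + (T₀ − T_ss) e^(−t/τ).
T(457) = 46.461 + (-10.061)·e^(−457/288.89) = 46.461 + (-10.061)·0.20558 = 44.393 °C.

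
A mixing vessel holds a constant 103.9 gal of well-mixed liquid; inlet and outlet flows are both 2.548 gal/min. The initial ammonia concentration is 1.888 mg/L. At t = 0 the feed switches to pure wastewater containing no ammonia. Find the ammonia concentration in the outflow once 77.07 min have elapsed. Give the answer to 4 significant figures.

0.2852 mg/L

Species balance on the tank: V dC/dt = Q(C_in − C).
So dC/dt = (C_in − C)/τ with τ = V/Q = 103.9/2.548 = 40.7771 min.
Integrating: C(t) = C_in + (C₀ − C_in) e^(−t/τ).
C(77.07) = 0 + (1.888 − 0)·e^(−77.07/40.7771) = 0 + (1.88800)·0.151067 = 0.285214 mg/L.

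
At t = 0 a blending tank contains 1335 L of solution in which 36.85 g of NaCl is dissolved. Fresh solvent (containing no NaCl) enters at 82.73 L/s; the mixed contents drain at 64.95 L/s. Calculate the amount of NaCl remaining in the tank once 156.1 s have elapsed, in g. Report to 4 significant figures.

0.6057 g

Total volume: dV/dt = Q_in − Q_out = 17.7800 L/s, so V(t) = 1335 + 17.7800 t and V(156.1) = 4110.46 L.
No NaCl enters, so dm/dt = −Q_out · (m/V).
dm/m = −Q_out dt/(V₀ + 17.7800 t); integrating gives ln(m/m₀) = −(Q_out/(Q_in−Q_out)) ln(V/V₀).
m = m₀ (V₀/V)^(Q_out/(Q_in−Q_out)) = 36.85 × (1335/4110.46)^(3.65298) = 0.605744 g.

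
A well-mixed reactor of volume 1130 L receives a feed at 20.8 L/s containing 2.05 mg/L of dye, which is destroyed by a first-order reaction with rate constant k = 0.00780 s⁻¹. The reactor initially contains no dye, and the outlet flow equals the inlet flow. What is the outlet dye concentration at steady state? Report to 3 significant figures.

Accumulation = in − out − consumed: V dC/dt = Q C_in − Q C − k V C.
At steady state: 0 = Q C_in − (Q + kV) C_ss, so C_ss = Q C_in/(Q + kV).
C_ss = 20.8·2.05/(20.8 + 0.00780·1130) = 42.640/29.614 = 1.4399 mg/L.

1.44 mg/L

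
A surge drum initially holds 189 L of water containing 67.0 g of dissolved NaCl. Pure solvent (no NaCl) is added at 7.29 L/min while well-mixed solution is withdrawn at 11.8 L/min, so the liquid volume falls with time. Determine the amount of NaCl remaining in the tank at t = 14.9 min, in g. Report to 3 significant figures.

Total volume: dV/dt = Q_in − Q_out = -4.5100 L/min, so V(t) = 189 − 4.5100 t and V(14.9) = 121.80 L.
Solute balance: dm/dt = 0 − Q_out C = −Q_out m/V(t).
Separate: dm/m = −Q_out dt/V(t) ⇒ ln(m/m₀) = −(Q_out/(Q_in−Q_out)) ln(V/V₀).
m = m₀ (V₀/V)^(Q_out/(Q_in−Q_out)) = 67.0 × (189/121.80)^(-2.6164) = 21.224 g.

21.2 g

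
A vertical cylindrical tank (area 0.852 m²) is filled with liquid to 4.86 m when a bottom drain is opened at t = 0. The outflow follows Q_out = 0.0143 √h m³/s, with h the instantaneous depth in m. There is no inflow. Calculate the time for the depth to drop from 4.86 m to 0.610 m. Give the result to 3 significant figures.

170 s

With no inflow, A dh/dt = −0.0143 √h.
∫ h^(−1/2) dh = −(0.0143/A) ∫ dt, giving 2√h = 2√h₀ − (0.0143/A) t.
t = 2A(√h₀ − √h)/0.0143 = 2·0.852·(√4.86 − √0.610)/0.0143
  = 1.7040 × (2.2045 − 0.78102) / 0.0143 = 169.63 s.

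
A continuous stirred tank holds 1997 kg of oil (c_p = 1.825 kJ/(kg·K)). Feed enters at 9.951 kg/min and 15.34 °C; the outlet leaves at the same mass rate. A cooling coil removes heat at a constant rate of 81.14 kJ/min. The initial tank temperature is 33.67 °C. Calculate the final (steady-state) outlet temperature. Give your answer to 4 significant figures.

M c_p dT/dt = ṁ c_p (T_in − T) − Q̇.
At steady state dT/dt = 0 ⇒ T_ss = T_in − Q̇/(ṁ c_p) = 15.34 − 81.14/(9.951·1.825) = 10.8721 °C.

10.87 °C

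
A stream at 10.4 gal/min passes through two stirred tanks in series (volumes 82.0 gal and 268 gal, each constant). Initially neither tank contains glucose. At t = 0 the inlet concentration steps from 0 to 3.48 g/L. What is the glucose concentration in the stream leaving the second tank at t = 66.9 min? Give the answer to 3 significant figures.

Each tank obeys Vᵢ dCᵢ/dt = Q(Cᵢ₋₁ − Cᵢ), so τᵢ = Vᵢ/Q.
τ₁ = 82.0/10.4 = 7.8846 min; τ₂ = 268/10.4 = 25.769 min.
Solving the cascade with C₁(0)=C₂(0)=0 gives C₂(t) = C_in[1 − (τ₁ e^(−t/τ₁) − τ₂ e^(−t/τ₂))/(τ₁ − τ₂)].
At t = 66.9: e^(−t/τ₁) = 0.00020657, e^(−t/τ₂) = 0.074562.
C₂ = 3.48·[1 − (7.8846·0.00020657 − 25.769·0.074562)/(-17.885)] = 3.48·0.89266 = 3.1064 g/L.

3.11 g/L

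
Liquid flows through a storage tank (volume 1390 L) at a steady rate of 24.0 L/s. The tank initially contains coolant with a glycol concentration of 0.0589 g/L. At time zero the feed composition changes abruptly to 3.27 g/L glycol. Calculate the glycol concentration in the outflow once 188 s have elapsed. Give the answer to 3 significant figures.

3.14 g/L

Mass balance on the solute (V constant): V dC/dt = Q(C_in − C).
Rewrite as dC/dt + C/τ = C_in/τ, τ = V/Q = 57.917 s.
C approaches C_in exponentially: C(t) = C_in + (C₀ − C_in) e^(−t/τ).
C(188) = 3.27 + (0.0589 − 3.27)·e^(−188/57.917) = 3.27 + (-3.2111)·0.038928 = 3.1450 g/L.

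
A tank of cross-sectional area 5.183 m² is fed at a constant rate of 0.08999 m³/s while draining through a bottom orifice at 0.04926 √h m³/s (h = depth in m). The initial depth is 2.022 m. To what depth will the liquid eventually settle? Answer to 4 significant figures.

Level balance: A dh/dt = 0.08999 − 0.04926 √h. Setting dh/dt = 0:
Q_in = 0.04926 √h_ss ⇒ √h_ss = 0.08999/0.04926 = 1.82684.
h_ss = 1.82684² = 3.33733 m. (Since h₀ = 2.022 m < h_ss, the level will rise toward this value.)

3.337 m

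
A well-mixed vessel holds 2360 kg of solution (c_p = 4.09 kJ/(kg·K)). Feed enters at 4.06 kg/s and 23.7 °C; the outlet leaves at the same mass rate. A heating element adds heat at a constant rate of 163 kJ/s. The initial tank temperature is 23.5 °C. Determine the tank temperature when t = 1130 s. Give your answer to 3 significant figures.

32.1 °C

M c_p dT/dt = ṁ c_p (T_in − T) + Q̇.
τ = M/ṁ = 581.28 s; T_ss = T_in + Q̇/(ṁ c_p) = 23.7 + 163/(4.06·4.09) = 33.516 °C.
Solution: T(t) = T_ss + (T₀ − T_ss) e^(−t/τ).
T(1130) = 33.516 + (-10.016)·e^(−1130/581.28) = 33.516 + (-10.016)·0.14313 = 32.082 °C.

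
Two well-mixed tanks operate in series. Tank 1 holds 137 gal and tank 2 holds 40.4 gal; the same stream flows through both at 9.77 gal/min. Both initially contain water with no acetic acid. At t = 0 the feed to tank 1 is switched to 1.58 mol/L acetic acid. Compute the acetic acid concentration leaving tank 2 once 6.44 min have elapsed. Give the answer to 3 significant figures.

Time constants: τᵢ = Vᵢ/Q for each well-mixed tank.
τ₁ = 137/9.77 = 14.023 min; τ₂ = 40.4/9.77 = 4.1351 min.
Solving the cascade with C₁(0)=C₂(0)=0 gives C₂(t) = C_in[1 − (τ₁ e^(−t/τ₁) − τ₂ e^(−t/τ₂))/(τ₁ − τ₂)].
At t = 6.44: e^(−t/τ₁) = 0.63175, e^(−t/τ₂) = 0.21068.
C₂ = 1.58·[1 − (14.023·0.63175 − 4.1351·0.21068)/(9.8874)] = 1.58·0.19215 = 0.30360 mol/L.

0.304 mol/L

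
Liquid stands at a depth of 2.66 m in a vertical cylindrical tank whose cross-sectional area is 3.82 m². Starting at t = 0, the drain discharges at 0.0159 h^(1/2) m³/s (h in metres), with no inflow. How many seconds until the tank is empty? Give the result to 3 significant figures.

784 s

Mass balance (ρ constant): A dh/dt = −0.0159 √h.
This is separable: 2 d(√h)/dt = −0.0159/A, so √h = √h₀ − (0.0159/(2A)) t.
Tank is empty when √h = 0: t_empty = 2A√h₀/0.0159.
t_empty = 2·3.82·√2.66/0.0159 = 7.6400·1.6310/0.0159 = 783.68 s.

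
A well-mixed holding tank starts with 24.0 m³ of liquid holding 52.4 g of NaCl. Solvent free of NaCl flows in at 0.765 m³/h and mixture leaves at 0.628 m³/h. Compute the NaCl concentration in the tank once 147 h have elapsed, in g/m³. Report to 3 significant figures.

0.0727 g/m³

Total volume: dV/dt = Q_in − Q_out = 0.13700 m³/h, so V(t) = 24.0 + 0.13700 t and V(147) = 44.139 m³.
Species balance (pure solvent in): dm/dt = −Q_out · m/V(t).
Separate: dm/m = −Q_out dt/V(t) ⇒ ln(m/m₀) = −(Q_out/(Q_in−Q_out)) ln(V/V₀).
m = m₀ (V₀/V)^(Q_out/(Q_in−Q_out)) = 52.4 × (24.0/44.139)^(4.5839) = 3.2090 g.
C = m/V = 3.2090/44.139 = 0.072702 g/m³.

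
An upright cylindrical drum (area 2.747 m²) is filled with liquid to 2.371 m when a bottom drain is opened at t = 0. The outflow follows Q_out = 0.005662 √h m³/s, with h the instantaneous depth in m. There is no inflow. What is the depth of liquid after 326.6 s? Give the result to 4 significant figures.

1.448 m

With no inflow, A dh/dt = −0.005662 √h.
∫ h^(−1/2) dh = −(0.005662/A) ∫ dt, giving 2√h = 2√h₀ − (0.005662/A) t.
√h = √2.371 − 0.005662·326.6/(2·2.747) = 1.53981 − 0.336587 = 1.20322.
h = 1.20322² = 1.44773 m.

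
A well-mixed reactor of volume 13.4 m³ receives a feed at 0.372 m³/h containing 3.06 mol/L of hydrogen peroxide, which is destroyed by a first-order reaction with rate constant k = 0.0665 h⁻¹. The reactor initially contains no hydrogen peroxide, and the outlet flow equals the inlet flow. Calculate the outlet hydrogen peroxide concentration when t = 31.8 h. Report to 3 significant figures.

Accumulation = in − out − consumed: V dC/dt = Q C_in − Q C − k V C.
This is linear with rate a = Q/V + k = 0.094261 h⁻¹.
C_ss = Q C_in/(Q + kV) = 0.90121 mol/L; C(t) = C_ss + (C₀ − C_ss) e^(−a t).
C(31.8) = 0.90121 + (-0.90121)·e^(−0.094261·31.8) = 0.90121 + (-0.90121)·0.049911 = 0.85623 mol/L.

0.856 mol/L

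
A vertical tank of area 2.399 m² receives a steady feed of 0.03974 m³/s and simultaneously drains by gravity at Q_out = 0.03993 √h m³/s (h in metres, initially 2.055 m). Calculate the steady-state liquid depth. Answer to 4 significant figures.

A dh/dt = Q_in − 0.03993 √h. Steady state requires inflow = outflow:
Q_in = 0.03993 √h_ss ⇒ √h_ss = 0.03974/0.03993 = 0.995242.
h_ss = 0.995242² = 0.990506 m. (Since h₀ = 2.055 m > h_ss, the level will fall toward this value.)

0.9905 m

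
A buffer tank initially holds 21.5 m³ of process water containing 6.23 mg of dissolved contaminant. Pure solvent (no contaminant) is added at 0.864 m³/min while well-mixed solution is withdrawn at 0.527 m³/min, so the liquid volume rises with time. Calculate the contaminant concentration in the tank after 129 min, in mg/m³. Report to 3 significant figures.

0.0170 mg/m³

Total volume: dV/dt = Q_in − Q_out = 0.33700 m³/min, so V(t) = 21.5 + 0.33700 t and V(129) = 64.973 m³.
No contaminant enters, so dm/dt = −Q_out · (m/V).
dm/m = −Q_out dt/(V₀ + 0.33700 t); integrating gives ln(m/m₀) = −(Q_out/(Q_in−Q_out)) ln(V/V₀).
m = m₀ (V₀/V)^(Q_out/(Q_in−Q_out)) = 6.23 × (21.5/64.973)^(1.5638) = 1.1051 mg.
C = m/V = 1.1051/64.973 = 0.017009 mg/m³.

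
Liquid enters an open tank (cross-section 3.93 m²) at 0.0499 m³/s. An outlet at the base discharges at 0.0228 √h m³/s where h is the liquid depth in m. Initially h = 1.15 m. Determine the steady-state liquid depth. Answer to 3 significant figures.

4.79 m

A dh/dt = Q_in − 0.0228 √h. Steady state requires inflow = outflow:
Q_in = 0.0228 √h_ss ⇒ √h_ss = 0.0499/0.0228 = 2.1886.
h_ss = 2.1886² = 4.7900 m. (Since h₀ = 1.15 m < h_ss, the level will rise toward this value.)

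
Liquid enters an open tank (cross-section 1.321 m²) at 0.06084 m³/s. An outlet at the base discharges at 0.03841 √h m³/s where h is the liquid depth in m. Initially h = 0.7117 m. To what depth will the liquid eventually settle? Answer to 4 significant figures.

2.509 m

Unsteady balance on liquid volume: A dh/dt = Q_in − 0.03841 √h. At steady state dh/dt = 0:
Q_in = 0.03841 √h_ss ⇒ √h_ss = 0.06084/0.03841 = 1.58396.
h_ss = 1.58396² = 2.50894 m. (Since h₀ = 0.7117 m < h_ss, the level will rise toward this value.)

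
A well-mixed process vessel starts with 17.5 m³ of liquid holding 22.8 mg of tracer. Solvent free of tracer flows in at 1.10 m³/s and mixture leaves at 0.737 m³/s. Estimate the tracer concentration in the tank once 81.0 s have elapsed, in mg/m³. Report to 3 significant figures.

0.0657 mg/m³

Let m(t) be the amount of tracer. Volume: V(t) = V₀ + (Q_in − Q_out) t = 17.5 + 0.36300 t; V(81.0) = 46.903 m³.
No tracer enters, so dm/dt = −Q_out · (m/V).
Separate: dm/m = −Q_out dt/V(t) ⇒ ln(m/m₀) = −(Q_out/(Q_in−Q_out)) ln(V/V₀).
m = m₀ (V₀/V)^(Q_out/(Q_in−Q_out)) = 22.8 × (17.5/46.903)^(2.0303) = 3.0806 mg.
C = m/V = 3.0806/46.903 = 0.065680 mg/m³.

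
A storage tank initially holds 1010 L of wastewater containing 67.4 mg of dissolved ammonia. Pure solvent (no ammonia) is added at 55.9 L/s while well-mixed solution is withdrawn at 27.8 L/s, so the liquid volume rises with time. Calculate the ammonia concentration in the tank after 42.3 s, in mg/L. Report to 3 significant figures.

Total volume: dV/dt = Q_in − Q_out = 28.100 L/s, so V(t) = 1010 + 28.100 t and V(42.3) = 2198.6 L.
Solute balance: dm/dt = 0 − Q_out C = −Q_out m/V(t).
Separate: dm/m = −Q_out dt/V(t) ⇒ ln(m/m₀) = −(Q_out/(Q_in−Q_out)) ln(V/V₀).
m = m₀ (V₀/V)^(Q_out/(Q_in−Q_out)) = 67.4 × (1010/2198.6)^(0.98932) = 31.220 mg.
C = m/V = 31.220/2198.6 = 0.014200 mg/L.

0.0142 mg/L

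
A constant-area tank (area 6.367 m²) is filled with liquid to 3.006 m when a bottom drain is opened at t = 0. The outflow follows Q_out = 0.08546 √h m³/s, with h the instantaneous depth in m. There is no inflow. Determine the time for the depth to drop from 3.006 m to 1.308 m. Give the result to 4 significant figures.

With no inflow, A dh/dt = −0.08546 √h.
This is separable: 2 d(√h)/dt = −0.08546/A, so √h = √h₀ − (0.08546/(2A)) t.
t = 2A(√h₀ − √h)/0.08546 = 2·6.367·(√3.006 − √1.308)/0.08546
  = 12.7340 × (1.73378 − 1.14368) / 0.08546 = 87.9286 s.

87.93 s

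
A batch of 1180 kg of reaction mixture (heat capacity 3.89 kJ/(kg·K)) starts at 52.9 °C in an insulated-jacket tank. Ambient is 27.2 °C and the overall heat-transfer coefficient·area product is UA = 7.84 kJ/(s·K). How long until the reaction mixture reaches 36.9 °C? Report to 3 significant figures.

M c_p dT/dt = −UA(T − T_amb).
τ = M c_p/UA = 585.48 s; T_ss = T_amb = 27.200 °C.
T(t) = T_ss + (T₀ − T_ss)e^(−t/τ); set T = 36.9:
t = −τ ln[(T − T_ss)/(T₀ − T_ss)] = −585.48 · ln(0.37743) = 570.48 s.

570 s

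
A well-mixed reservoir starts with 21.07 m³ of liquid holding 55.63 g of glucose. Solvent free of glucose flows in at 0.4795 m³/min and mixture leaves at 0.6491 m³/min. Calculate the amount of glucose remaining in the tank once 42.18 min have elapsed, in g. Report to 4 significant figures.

11.37 g

Let m(t) be the amount of glucose. Volume: V(t) = V₀ + (Q_in − Q_out) t = 21.07 − 0.169600 t; V(42.18) = 13.9163 m³.
No glucose enters, so dm/dt = −Q_out · (m/V).
Separate: dm/m = −Q_out dt/V(t) ⇒ ln(m/m₀) = −(Q_out/(Q_in−Q_out)) ln(V/V₀).
m = m₀ (V₀/V)^(Q_out/(Q_in−Q_out)) = 55.63 × (21.07/13.9163)^(-3.82724) = 11.3727 g.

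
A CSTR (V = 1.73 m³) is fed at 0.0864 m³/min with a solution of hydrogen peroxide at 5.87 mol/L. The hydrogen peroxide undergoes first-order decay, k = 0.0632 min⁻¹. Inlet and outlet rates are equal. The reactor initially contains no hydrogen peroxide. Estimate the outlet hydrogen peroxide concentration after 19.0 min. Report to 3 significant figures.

2.29 mol/L

Species balance: V dC/dt = Q C_in − Q C − k V C.
dC/dt = (Q/V) C_in − (Q/V + k) C; effective rate a = Q/V + k = 0.049942 + 0.0632 = 0.11314 min⁻¹.
C_ss = Q C_in/(Q + kV) = 2.5911 mol/L; C(t) = C_ss + (C₀ − C_ss) e^(−a t).
C(19.0) = 2.5911 + (-2.5911)·e^(−0.11314·19.0) = 2.5911 + (-2.5911)·0.11652 = 2.2892 mol/L.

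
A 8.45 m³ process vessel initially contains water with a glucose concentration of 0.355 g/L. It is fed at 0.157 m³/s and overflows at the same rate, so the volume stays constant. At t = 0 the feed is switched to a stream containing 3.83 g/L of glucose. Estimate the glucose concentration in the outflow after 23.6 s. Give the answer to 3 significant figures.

1.59 g/L

Species balance on the tank: V dC/dt = Q(C_in − C).
So dC/dt = (C_in − C)/τ with τ = V/Q = 8.45/0.157 = 53.822 s.
Integrating: C(t) = C_in + (C₀ − C_in) e^(−t/τ).
C(23.6) = 3.83 + (0.355 − 3.83)·e^(−23.6/53.822) = 3.83 + (-3.4750)·0.64501 = 1.5886 g/L.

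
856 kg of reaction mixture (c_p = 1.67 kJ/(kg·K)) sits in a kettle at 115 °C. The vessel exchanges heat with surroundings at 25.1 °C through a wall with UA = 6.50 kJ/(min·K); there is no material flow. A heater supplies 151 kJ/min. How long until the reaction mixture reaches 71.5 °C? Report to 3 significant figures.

232 min

First-law balance (no shaft work): M c_p dT/dt = −UA(T − T_amb) + Q̇.
τ = M c_p/UA = 219.93 min; T_ss = T_amb + Q̇/UA = 25.1 + 151/6.50 = 48.331 °C.
T(t) = T_ss + (T₀ − T_ss)e^(−t/τ); set T = 71.5:
t = −τ ln[(T − T_ss)/(T₀ − T_ss)] = −219.93 · ln(0.34753) = 232.44 min.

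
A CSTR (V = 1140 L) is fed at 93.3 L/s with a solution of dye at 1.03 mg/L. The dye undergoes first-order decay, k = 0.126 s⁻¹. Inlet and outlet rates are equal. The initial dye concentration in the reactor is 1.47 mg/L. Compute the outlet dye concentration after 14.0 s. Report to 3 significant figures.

Species balance: V dC/dt = Q C_in − Q C − k V C.
This is linear with rate a = Q/V + k = 0.20784 s⁻¹.
C_ss = Q C_in/(Q + kV) = 0.40558 mg/L; C(t) = C_ss + (C₀ − C_ss) e^(−a t).
C(14.0) = 0.40558 + (1.0644)·e^(−0.20784·14.0) = 0.40558 + (1.0644)·0.054487 = 0.46358 mg/L.

0.464 mg/L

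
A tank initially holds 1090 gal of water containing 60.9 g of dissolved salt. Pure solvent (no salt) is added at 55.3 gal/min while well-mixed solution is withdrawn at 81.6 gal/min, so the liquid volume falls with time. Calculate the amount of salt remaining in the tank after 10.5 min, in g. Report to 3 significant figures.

24.6 g

Total volume: dV/dt = Q_in − Q_out = -26.300 gal/min, so V(t) = 1090 − 26.300 t and V(10.5) = 813.85 gal.
Species balance (pure solvent in): dm/dt = −Q_out · m/V(t).
Separate: dm/m = −Q_out dt/V(t) ⇒ ln(m/m₀) = −(Q_out/(Q_in−Q_out)) ln(V/V₀).
m = m₀ (V₀/V)^(Q_out/(Q_in−Q_out)) = 60.9 × (1090/813.85)^(-3.1027) = 24.601 g.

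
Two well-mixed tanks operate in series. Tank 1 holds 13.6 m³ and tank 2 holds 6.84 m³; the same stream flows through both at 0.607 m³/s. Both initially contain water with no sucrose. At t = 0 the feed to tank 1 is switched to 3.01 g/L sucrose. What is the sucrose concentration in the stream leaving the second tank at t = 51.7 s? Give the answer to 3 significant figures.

Time constants: τᵢ = Vᵢ/Q for each well-mixed tank.
τ₁ = 13.6/0.607 = 22.405 s; τ₂ = 6.84/0.607 = 11.269 s.
Solving the cascade with C₁(0)=C₂(0)=0 gives C₂(t) = C_in[1 − (τ₁ e^(−t/τ₁) − τ₂ e^(−t/τ₂))/(τ₁ − τ₂)].
At t = 51.7: e^(−t/τ₁) = 0.099510, e^(−t/τ₂) = 0.010173.
C₂ = 3.01·[1 − (22.405·0.099510 − 11.269·0.010173)/(11.137)] = 3.01·0.81010 = 2.4384 g/L.

2.44 g/L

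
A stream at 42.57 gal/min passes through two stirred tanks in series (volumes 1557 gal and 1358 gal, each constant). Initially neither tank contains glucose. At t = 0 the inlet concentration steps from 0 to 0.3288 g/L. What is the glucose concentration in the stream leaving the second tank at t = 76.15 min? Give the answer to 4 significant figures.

0.2142 g/L

Each tank obeys Vᵢ dCᵢ/dt = Q(Cᵢ₋₁ − Cᵢ), so τᵢ = Vᵢ/Q.
τ₁ = 1557/42.57 = 36.5751 min; τ₂ = 1358/42.57 = 31.9004 min.
Solving the cascade with C₁(0)=C₂(0)=0 gives C₂(t) = C_in[1 − (τ₁ e^(−t/τ₁) − τ₂ e^(−t/τ₂))/(τ₁ − τ₂)].
At t = 76.15: e^(−t/τ₁) = 0.124678, e^(−t/τ₂) = 0.0918942.
C₂ = 0.3288·[1 − (36.5751·0.124678 − 31.9004·0.0918942)/(4.67465)] = 0.3288·0.651601 = 0.214246 g/L.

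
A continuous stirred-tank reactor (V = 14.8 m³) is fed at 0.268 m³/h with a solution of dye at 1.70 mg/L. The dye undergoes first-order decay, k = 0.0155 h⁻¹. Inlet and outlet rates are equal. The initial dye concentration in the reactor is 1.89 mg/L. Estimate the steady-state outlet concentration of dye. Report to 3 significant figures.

0.916 mg/L

Species balance: V dC/dt = Q C_in − Q C − k V C.
At steady state: 0 = Q C_in − (Q + kV) C_ss, so C_ss = Q C_in/(Q + kV).
C_ss = 0.268·1.70/(0.268 + 0.0155·14.8) = 0.45560/0.49740 = 0.91596 mg/L.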